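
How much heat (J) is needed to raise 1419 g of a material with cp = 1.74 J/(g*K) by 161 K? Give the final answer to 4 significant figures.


Q = m * cp * dT
Q = 1419 * 1.74 * 161
Q = 397500 J


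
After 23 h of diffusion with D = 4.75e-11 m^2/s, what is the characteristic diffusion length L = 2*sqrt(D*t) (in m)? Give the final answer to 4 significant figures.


t = 23 hr = 82800 s
Diffusion length = 2*sqrt(D*t)
= 2*sqrt(4.75e-11 * 82800)
= 3.966e-03 m


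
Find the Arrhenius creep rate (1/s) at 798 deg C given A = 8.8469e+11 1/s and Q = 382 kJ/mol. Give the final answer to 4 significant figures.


rate = A * exp(-Q / (R*T))
T = 798 + 273.15 = 1071.15 K
rate = 8.8469e+11 * exp(-382e3 / (8.314 * 1071.15))
rate = 2.079e-07 1/s


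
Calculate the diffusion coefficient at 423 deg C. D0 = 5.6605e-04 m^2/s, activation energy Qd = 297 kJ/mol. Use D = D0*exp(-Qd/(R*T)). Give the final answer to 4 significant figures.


D = D0 * exp(-Qd / (R*T))
T = 696.15 K
D = 5.6605e-04 * exp(-297e3 / (8.314 * 696.15))
D = 2.931e-26 m^2/s


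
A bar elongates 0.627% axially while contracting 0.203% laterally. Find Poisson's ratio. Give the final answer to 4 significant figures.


nu = -epsilon_lat / epsilon_axial
Lateral strain is contraction (negative), so using magnitudes:
nu = 0.203 / 0.627
nu = 0.3238


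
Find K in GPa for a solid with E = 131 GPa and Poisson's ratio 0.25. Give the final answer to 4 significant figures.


K = E / (3*(1-2*nu))
K = 131 / (3*(1-2*0.25))
K = 87.33 GPa


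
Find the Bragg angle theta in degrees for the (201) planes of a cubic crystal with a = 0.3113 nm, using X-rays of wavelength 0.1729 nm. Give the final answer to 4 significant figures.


d = a / sqrt(h^2+k^2+l^2)
d = 0.3113 / sqrt(5) = 0.139218 nm
lambda = 2*d*sin(theta)  =>  sin(theta) = lambda / (2*d)
sin(theta) = 0.1729 / (2 * 0.139218) = 0.62097
theta = 38.39 deg


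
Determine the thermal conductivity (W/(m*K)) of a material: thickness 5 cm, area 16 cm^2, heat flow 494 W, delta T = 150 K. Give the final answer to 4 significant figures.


k = Q*L / (A*dT)
L = 0.05 m, A = 1.6e-03 m^2
k = 494 * 0.05 / (1.6e-03 * 150)
k = 102.9 W/(m*K)


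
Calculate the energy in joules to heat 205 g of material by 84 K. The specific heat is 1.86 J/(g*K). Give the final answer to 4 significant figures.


Q = m * cp * dT
Q = 205 * 1.86 * 84
Q = 32030 J


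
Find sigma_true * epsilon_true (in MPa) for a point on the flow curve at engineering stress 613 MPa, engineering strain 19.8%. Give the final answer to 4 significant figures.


sigma_true = sigma_eng * (1 + epsilon_eng)
sigma_true = 613 * (1 + 0.198) = 734.374 MPa
epsilon_true = ln(1 + epsilon_eng)
epsilon_true = ln(1 + 0.198) = 0.180653
sigma_true * epsilon_true = 734.374 * 0.180653 = 132.7 MPa


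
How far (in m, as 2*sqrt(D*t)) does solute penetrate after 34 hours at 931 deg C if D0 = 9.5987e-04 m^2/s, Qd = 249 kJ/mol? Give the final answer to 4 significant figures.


Step 1: D = D0 * exp(-Qd/(R*T))
T = 1204.15 K
D = 9.5987e-04 * exp(-249e3 / (8.314 * 1204.15)) = 1.51527e-14 m^2/s
Step 2: L = 2*sqrt(D*t)
t = 34 h = 122400 s
L = 2*sqrt(1.51527e-14 * 122400) = 8.613e-05 m


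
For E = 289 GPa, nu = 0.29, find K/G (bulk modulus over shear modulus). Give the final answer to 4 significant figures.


G = E / (2*(1+nu))
G = 289 / (2*(1+0.29)) = 112.016 GPa
K = E / (3*(1-2*nu))
K = 289 / (3*(1-2*0.29)) = 229.365 GPa
K/G = 229.365 / 112.016 = 2.048


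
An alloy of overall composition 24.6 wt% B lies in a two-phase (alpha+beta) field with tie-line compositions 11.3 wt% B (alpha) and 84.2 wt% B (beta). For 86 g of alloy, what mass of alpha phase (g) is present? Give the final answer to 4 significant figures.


f_alpha = (C_beta - C0) / (C_beta - C_alpha)
f_alpha = (84.2 - 24.6) / (84.2 - 11.3) = 0.817558
m_alpha = f_alpha * m_total = 0.817558 * 86 = 70.31 g


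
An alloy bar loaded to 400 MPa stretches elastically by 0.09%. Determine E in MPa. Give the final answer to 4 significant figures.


E = sigma / epsilon
epsilon = 0.09% = 9e-04
E = 400 / 9e-04
E = 444400 MPa


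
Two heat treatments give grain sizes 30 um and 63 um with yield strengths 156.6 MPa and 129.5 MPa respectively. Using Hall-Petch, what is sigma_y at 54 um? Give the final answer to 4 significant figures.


sigma_y = sigma0 + k / sqrt(d)
1/sqrt(d1) = 1/sqrt(3e-05) = 182.574;  1/sqrt(d2) = 125.988
k = (sigma1 - sigma2) / (1/sqrt(d1) - 1/sqrt(d2)) = (156.6 - 129.5) / (182.574 - 125.988) = 0.478917 MPa*m^0.5
sigma0 = sigma1 - k/sqrt(d1) = 156.6 - 0.478917*182.574 = 69.1622 MPa
sigma_y(d3) = 69.1622 + 0.478917 / sqrt(5.4e-05) = 134.3 MPa


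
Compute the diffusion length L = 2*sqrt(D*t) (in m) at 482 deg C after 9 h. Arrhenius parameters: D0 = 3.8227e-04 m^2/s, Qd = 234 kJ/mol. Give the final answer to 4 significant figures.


Step 1: D = D0 * exp(-Qd/(R*T))
T = 755.15 K
D = 3.8227e-04 * exp(-234e3 / (8.314 * 755.15)) = 2.48727e-20 m^2/s
Step 2: L = 2*sqrt(D*t)
t = 9 h = 32400 s
L = 2*sqrt(2.48727e-20 * 32400) = 5.678e-08 m


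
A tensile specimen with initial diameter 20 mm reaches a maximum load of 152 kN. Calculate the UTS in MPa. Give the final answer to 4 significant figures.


A0 = pi*(d/2)^2 = pi*(20/2)^2 = 314.159 mm^2
UTS = F_max / A0 = 152*1000 / 314.159
UTS = 483.8 MPa


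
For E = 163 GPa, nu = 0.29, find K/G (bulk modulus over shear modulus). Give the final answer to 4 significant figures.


G = E / (2*(1+nu))
G = 163 / (2*(1+0.29)) = 63.1783 GPa
K = E / (3*(1-2*nu))
K = 163 / (3*(1-2*0.29)) = 129.365 GPa
K/G = 129.365 / 63.1783 = 2.048


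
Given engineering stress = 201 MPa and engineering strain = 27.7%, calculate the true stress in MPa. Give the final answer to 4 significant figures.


sigma_true = sigma_eng * (1 + epsilon_eng)
sigma_true = 201 * (1 + 0.277)
sigma_true = 256.7 MPa


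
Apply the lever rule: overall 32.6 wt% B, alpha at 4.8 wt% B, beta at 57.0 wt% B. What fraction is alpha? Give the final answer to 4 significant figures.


f_alpha = (C_beta - C0) / (C_beta - C_alpha)
f_alpha = (57.0 - 32.6) / (57.0 - 4.8)
f_alpha = 0.4674


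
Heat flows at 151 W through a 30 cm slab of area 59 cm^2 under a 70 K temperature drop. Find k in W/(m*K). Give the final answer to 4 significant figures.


k = Q*L / (A*dT)
L = 0.3 m, A = 5.9e-03 m^2
k = 151 * 0.3 / (5.9e-03 * 70)
k = 109.7 W/(m*K)


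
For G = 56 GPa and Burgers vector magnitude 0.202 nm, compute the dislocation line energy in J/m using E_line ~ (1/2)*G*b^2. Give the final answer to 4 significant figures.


E = G*b^2/2
b = 0.202 nm = 2.02e-10 m
G = 56 GPa = 5.6e+10 Pa
E = 0.5 * 5.6e+10 * (2.02e-10)^2
E = 1.143e-09 J/m


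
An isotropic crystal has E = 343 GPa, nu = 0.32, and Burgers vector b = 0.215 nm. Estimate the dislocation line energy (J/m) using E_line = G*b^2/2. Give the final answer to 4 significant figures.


Step 1: G = E / (2*(1+nu))
G = 343 / (2*(1+0.32)) = 129.924 GPa = 1.29924e+11 Pa
Step 2: E_line = G*b^2/2
b = 0.215 nm = 2.15e-10 m
E_line = 0.5 * 1.29924e+11 * (2.15e-10)^2 = 3.003e-09 J/m


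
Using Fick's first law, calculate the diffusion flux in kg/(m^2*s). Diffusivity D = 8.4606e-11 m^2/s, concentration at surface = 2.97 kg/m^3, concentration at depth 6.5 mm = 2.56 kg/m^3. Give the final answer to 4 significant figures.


J = -D * (dC/dx) = D * (C1 - C2) / dx
J = 8.4606e-11 * (2.97 - 2.56) / 6.5e-03
J = 5.337e-09 kg/(m^2*s)


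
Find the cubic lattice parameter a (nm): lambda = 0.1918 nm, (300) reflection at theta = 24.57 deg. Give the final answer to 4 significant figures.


d = lambda / (2*sin(theta))
d = 0.1918 / (2*sin(24.57 deg))
d = 0.230637 nm
a = d * sqrt(h^2+k^2+l^2) = 0.230637 * sqrt(9)
a = 0.6919 nm


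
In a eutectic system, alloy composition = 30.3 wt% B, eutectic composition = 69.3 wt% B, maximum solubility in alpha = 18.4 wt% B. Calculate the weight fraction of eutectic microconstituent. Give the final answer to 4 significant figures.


f_primary = (C_e - C0) / (C_e - C_alpha_max)
f_primary = (69.3 - 30.3) / (69.3 - 18.4)
f_primary = 0.766208
f_eutectic = 1 - 0.766208 = 0.2338


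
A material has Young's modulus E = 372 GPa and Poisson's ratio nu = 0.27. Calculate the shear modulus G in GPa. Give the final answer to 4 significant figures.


G = E / (2*(1+nu))
G = 372 / (2*(1+0.27))
G = 146.5 GPa


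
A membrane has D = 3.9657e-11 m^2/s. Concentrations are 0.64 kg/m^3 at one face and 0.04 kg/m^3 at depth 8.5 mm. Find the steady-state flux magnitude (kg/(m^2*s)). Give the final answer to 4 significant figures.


J = -D * (dC/dx) = D * (C1 - C2) / dx
J = 3.9657e-11 * (0.64 - 0.04) / 8.5e-03
J = 2.799e-09 kg/(m^2*s)


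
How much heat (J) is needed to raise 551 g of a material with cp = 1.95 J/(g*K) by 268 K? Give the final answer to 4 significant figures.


Q = m * cp * dT
Q = 551 * 1.95 * 268
Q = 288000 J


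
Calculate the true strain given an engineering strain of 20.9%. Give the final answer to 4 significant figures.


epsilon_true = ln(1 + epsilon_eng)
epsilon_true = ln(1 + 0.209)
epsilon_true = 0.1898


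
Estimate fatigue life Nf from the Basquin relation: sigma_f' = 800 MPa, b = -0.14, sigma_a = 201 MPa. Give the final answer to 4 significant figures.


sigma_a = sigma_f' * (2*Nf)^b
2*Nf = (sigma_a / sigma_f')^(1/b)
2*Nf = (201 / 800)^(1/-0.14)
2*Nf = 19273.3
Nf = 9637 cycles


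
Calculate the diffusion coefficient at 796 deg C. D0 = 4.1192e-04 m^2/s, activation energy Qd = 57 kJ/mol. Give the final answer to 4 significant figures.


D = D0 * exp(-Qd / (R*T))
T = 1069.15 K
D = 4.1192e-04 * exp(-57e3 / (8.314 * 1069.15))
D = 6.759e-07 m^2/s


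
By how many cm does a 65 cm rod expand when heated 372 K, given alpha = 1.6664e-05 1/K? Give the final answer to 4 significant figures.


dL = L0 * alpha * dT
dL = 65 * 1.6664e-05 * 372
dL = 0.4029 cm


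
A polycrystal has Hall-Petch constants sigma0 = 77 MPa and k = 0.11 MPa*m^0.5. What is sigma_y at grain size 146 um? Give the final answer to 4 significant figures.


sigma_y = sigma0 + k / sqrt(d)
d = 146 um = 1.46e-04 m
sigma_y = 77 + 0.11 / sqrt(1.46e-04)
sigma_y = 86.1 MPa


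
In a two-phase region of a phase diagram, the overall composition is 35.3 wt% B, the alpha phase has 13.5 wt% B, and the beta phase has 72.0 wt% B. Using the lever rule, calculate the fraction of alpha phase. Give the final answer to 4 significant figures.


f_alpha = (C_beta - C0) / (C_beta - C_alpha)
f_alpha = (72.0 - 35.3) / (72.0 - 13.5)
f_alpha = 0.6274


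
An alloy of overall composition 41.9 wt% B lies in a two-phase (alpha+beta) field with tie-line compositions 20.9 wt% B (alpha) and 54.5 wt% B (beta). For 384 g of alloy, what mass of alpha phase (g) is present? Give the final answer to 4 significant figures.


f_alpha = (C_beta - C0) / (C_beta - C_alpha)
f_alpha = (54.5 - 41.9) / (54.5 - 20.9) = 0.375
m_alpha = f_alpha * m_total = 0.375 * 384 = 144 g


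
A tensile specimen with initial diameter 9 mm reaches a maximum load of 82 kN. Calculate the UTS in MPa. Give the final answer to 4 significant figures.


A0 = pi*(d/2)^2 = pi*(9/2)^2 = 63.6173 mm^2
UTS = F_max / A0 = 82*1000 / 63.6173
UTS = 1289 MPa


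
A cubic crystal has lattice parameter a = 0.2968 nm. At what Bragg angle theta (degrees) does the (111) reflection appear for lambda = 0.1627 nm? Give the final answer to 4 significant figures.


d = a / sqrt(h^2+k^2+l^2)
d = 0.2968 / sqrt(3) = 0.171358 nm
lambda = 2*d*sin(theta)  =>  sin(theta) = lambda / (2*d)
sin(theta) = 0.1627 / (2 * 0.171358) = 0.474738
theta = 28.34 deg


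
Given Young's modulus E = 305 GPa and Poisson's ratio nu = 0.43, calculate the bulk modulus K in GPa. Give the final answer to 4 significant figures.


K = E / (3*(1-2*nu))
K = 305 / (3*(1-2*0.43))
K = 726.2 GPa


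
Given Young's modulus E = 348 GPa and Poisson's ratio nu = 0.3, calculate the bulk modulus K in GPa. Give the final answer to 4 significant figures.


K = E / (3*(1-2*nu))
K = 348 / (3*(1-2*0.3))
K = 290 GPa


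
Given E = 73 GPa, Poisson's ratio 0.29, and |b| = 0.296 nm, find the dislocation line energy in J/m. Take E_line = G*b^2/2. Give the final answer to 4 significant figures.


Step 1: G = E / (2*(1+nu))
G = 73 / (2*(1+0.29)) = 28.2946 GPa = 2.82946e+10 Pa
Step 2: E_line = G*b^2/2
b = 0.296 nm = 2.96e-10 m
E_line = 0.5 * 2.82946e+10 * (2.96e-10)^2 = 1.24e-09 J/m


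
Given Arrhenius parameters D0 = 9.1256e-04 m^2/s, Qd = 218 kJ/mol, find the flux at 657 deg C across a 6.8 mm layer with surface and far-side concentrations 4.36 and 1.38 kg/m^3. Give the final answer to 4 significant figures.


Step 1: D = D0 * exp(-Qd/(R*T))
T = 657 + 273.15 = 930.15 K
D = 9.1256e-04 * exp(-218e3 / (8.314 * 930.15)) = 5.21849e-16 m^2/s
Step 2: J = D * (C1 - C2) / dx
J = 5.21849e-16 * (4.36 - 1.38) / 6.8e-03
J = 2.287e-13 kg/(m^2*s)


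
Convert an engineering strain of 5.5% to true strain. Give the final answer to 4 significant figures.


epsilon_true = ln(1 + epsilon_eng)
epsilon_true = ln(1 + 0.055)
epsilon_true = 0.05354


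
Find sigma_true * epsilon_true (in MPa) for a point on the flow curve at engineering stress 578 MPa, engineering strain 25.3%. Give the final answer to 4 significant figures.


sigma_true = sigma_eng * (1 + epsilon_eng)
sigma_true = 578 * (1 + 0.253) = 724.234 MPa
epsilon_true = ln(1 + epsilon_eng)
epsilon_true = ln(1 + 0.253) = 0.225541
sigma_true * epsilon_true = 724.234 * 0.225541 = 163.3 MPa


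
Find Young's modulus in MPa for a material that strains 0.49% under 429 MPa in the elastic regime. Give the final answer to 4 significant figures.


E = sigma / epsilon
epsilon = 0.49% = 4.9e-03
E = 429 / 4.9e-03
E = 87550 MPa


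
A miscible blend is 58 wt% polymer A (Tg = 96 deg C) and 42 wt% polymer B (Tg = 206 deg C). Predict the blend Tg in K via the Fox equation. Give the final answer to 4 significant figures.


1/Tg = w1/Tg1 + w2/Tg2 (in Kelvin)
Tg1 = 369.15 K, Tg2 = 479.15 K
1/Tg = 0.58/369.15 + 0.42/479.15
Tg = 408.5 K


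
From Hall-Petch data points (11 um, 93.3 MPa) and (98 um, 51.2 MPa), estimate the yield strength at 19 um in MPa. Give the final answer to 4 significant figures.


sigma_y = sigma0 + k / sqrt(d)
1/sqrt(d1) = 1/sqrt(1.1e-05) = 301.511;  1/sqrt(d2) = 101.015
k = (sigma1 - sigma2) / (1/sqrt(d1) - 1/sqrt(d2)) = (93.3 - 51.2) / (301.511 - 101.015) = 0.209979 MPa*m^0.5
sigma0 = sigma1 - k/sqrt(d1) = 93.3 - 0.209979*301.511 = 29.9889 MPa
sigma_y(d3) = 29.9889 + 0.209979 / sqrt(1.9e-05) = 78.16 MPa


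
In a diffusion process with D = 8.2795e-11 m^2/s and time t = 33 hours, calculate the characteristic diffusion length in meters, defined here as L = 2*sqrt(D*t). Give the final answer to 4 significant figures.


t = 33 hr = 118800 s
Diffusion length = 2*sqrt(D*t)
= 2*sqrt(8.2795e-11 * 118800)
= 6.272e-03 m


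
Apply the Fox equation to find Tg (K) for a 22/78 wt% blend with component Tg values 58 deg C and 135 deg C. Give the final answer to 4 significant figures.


1/Tg = w1/Tg1 + w2/Tg2 (in Kelvin)
Tg1 = 331.15 K, Tg2 = 408.15 K
1/Tg = 0.22/331.15 + 0.78/408.15
Tg = 388.3 K


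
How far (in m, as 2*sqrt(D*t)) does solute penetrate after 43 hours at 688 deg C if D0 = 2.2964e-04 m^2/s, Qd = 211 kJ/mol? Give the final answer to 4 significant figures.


Step 1: D = D0 * exp(-Qd/(R*T))
T = 961.15 K
D = 2.2964e-04 * exp(-211e3 / (8.314 * 961.15)) = 7.82765e-16 m^2/s
Step 2: L = 2*sqrt(D*t)
t = 43 h = 154800 s
L = 2*sqrt(7.82765e-16 * 154800) = 2.202e-05 m


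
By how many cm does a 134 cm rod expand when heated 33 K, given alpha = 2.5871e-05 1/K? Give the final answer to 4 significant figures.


dL = L0 * alpha * dT
dL = 134 * 2.5871e-05 * 33
dL = 0.1144 cm


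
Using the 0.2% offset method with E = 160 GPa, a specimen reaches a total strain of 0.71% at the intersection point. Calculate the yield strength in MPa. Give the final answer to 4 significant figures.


Offset strain = 0.002
Elastic strain at yield = total_strain - offset = 7.1e-03 - 0.002 = 5.1e-03
sigma_y = E * elastic_strain = 160000 * 5.1e-03
sigma_y = 816 MPa


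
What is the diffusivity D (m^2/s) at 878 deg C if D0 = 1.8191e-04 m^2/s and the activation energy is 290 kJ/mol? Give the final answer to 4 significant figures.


D = D0 * exp(-Qd / (R*T))
T = 1151.15 K
D = 1.8191e-04 * exp(-290e3 / (8.314 * 1151.15))
D = 1.26e-17 m^2/s


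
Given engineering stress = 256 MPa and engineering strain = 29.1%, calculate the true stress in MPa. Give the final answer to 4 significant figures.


sigma_true = sigma_eng * (1 + epsilon_eng)
sigma_true = 256 * (1 + 0.291)
sigma_true = 330.5 MPa


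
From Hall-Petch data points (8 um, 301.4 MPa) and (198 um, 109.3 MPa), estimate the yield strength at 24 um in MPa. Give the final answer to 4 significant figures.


sigma_y = sigma0 + k / sqrt(d)
1/sqrt(d1) = 1/sqrt(8e-06) = 353.553;  1/sqrt(d2) = 71.0669
k = (sigma1 - sigma2) / (1/sqrt(d1) - 1/sqrt(d2)) = (301.4 - 109.3) / (353.553 - 71.0669) = 0.680033 MPa*m^0.5
sigma0 = sigma1 - k/sqrt(d1) = 301.4 - 0.680033*353.553 = 60.9722 MPa
sigma_y(d3) = 60.9722 + 0.680033 / sqrt(2.4e-05) = 199.8 MPa


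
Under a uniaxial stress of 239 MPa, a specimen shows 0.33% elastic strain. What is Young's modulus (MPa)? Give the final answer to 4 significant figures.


E = sigma / epsilon
epsilon = 0.33% = 3.3e-03
E = 239 / 3.3e-03
E = 72420 MPa


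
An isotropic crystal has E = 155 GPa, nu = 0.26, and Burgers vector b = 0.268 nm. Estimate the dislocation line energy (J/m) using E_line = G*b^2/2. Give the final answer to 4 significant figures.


Step 1: G = E / (2*(1+nu))
G = 155 / (2*(1+0.26)) = 61.5079 GPa = 6.15079e+10 Pa
Step 2: E_line = G*b^2/2
b = 0.268 nm = 2.68e-10 m
E_line = 0.5 * 6.15079e+10 * (2.68e-10)^2 = 2.209e-09 J/m


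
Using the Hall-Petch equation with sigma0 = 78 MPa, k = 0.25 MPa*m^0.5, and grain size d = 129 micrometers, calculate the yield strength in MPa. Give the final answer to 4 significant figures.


sigma_y = sigma0 + k / sqrt(d)
d = 129 um = 1.29e-04 m
sigma_y = 78 + 0.25 / sqrt(1.29e-04)
sigma_y = 100 MPa


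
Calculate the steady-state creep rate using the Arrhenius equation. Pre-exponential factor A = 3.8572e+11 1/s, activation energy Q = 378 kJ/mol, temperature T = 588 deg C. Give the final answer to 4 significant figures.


rate = A * exp(-Q / (R*T))
T = 588 + 273.15 = 861.15 K
rate = 3.8572e+11 * exp(-378e3 / (8.314 * 861.15))
rate = 4.541e-12 1/s


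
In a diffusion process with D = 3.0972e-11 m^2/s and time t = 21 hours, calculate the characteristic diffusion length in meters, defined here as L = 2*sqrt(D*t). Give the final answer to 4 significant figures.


t = 21 hr = 75600 s
Diffusion length = 2*sqrt(D*t)
= 2*sqrt(3.0972e-11 * 75600)
= 3.06e-03 m


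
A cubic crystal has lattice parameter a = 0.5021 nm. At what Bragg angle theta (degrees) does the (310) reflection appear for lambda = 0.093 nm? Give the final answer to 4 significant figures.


d = a / sqrt(h^2+k^2+l^2)
d = 0.5021 / sqrt(10) = 0.158778 nm
lambda = 2*d*sin(theta)  =>  sin(theta) = lambda / (2*d)
sin(theta) = 0.093 / (2 * 0.158778) = 0.292862
theta = 17.03 deg


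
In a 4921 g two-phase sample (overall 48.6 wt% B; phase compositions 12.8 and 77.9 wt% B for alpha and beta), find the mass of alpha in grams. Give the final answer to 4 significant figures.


f_alpha = (C_beta - C0) / (C_beta - C_alpha)
f_alpha = (77.9 - 48.6) / (77.9 - 12.8) = 0.450077
m_alpha = f_alpha * m_total = 0.450077 * 4921 = 2215 g


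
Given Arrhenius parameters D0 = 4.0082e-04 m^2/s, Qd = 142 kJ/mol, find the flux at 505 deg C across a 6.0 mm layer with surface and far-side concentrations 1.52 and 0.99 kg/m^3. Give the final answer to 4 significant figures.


Step 1: D = D0 * exp(-Qd/(R*T))
T = 505 + 273.15 = 778.15 K
D = 4.0082e-04 * exp(-142e3 / (8.314 * 778.15)) = 1.17656e-13 m^2/s
Step 2: J = D * (C1 - C2) / dx
J = 1.17656e-13 * (1.52 - 0.99) / 6e-03
J = 1.039e-11 kg/(m^2*s)


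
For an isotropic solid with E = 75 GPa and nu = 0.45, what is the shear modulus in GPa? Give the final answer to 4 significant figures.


G = E / (2*(1+nu))
G = 75 / (2*(1+0.45))
G = 25.86 GPa


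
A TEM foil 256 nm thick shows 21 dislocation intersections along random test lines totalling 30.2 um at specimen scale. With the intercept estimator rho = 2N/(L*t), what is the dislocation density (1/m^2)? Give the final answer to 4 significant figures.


rho = 2N / (L * t)
L = 30.2 um = 3.02e-05 m, t = 256 nm = 2.56e-07 m
rho = 2 * 21 / (3.02e-05 * 2.56e-07)
rho = 5.433e+12 1/m^2


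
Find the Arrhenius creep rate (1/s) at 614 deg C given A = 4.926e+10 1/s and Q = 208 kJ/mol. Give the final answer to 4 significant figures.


rate = A * exp(-Q / (R*T))
T = 614 + 273.15 = 887.15 K
rate = 4.926e+10 * exp(-208e3 / (8.314 * 887.15))
rate = 0.02787 1/s


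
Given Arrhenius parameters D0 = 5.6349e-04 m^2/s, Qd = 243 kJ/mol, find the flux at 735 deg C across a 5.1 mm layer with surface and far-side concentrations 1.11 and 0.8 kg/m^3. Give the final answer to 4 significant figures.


Step 1: D = D0 * exp(-Qd/(R*T))
T = 735 + 273.15 = 1008.15 K
D = 5.6349e-04 * exp(-243e3 / (8.314 * 1008.15)) = 1.44553e-16 m^2/s
Step 2: J = D * (C1 - C2) / dx
J = 1.44553e-16 * (1.11 - 0.8) / 5.1e-03
J = 8.787e-15 kg/(m^2*s)


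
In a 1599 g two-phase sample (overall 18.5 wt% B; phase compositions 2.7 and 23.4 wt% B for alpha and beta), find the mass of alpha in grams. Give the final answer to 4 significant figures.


f_alpha = (C_beta - C0) / (C_beta - C_alpha)
f_alpha = (23.4 - 18.5) / (23.4 - 2.7) = 0.236715
m_alpha = f_alpha * m_total = 0.236715 * 1599 = 378.5 g


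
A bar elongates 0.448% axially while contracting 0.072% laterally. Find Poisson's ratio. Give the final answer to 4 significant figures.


nu = -epsilon_lat / epsilon_axial
Lateral strain is contraction (negative), so using magnitudes:
nu = 0.072 / 0.448
nu = 0.1607


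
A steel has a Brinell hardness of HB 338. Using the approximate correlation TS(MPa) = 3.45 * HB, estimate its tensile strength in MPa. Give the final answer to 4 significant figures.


TS (MPa) = 3.45 * HB
TS = 3.45 * 338
TS = 1166 MPa


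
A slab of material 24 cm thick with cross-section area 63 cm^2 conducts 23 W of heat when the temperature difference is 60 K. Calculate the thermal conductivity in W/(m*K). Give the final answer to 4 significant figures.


k = Q*L / (A*dT)
L = 0.24 m, A = 6.3e-03 m^2
k = 23 * 0.24 / (6.3e-03 * 60)
k = 14.6 W/(m*K)


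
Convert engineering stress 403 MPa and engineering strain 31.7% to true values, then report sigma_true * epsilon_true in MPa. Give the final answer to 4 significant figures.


sigma_true = sigma_eng * (1 + epsilon_eng)
sigma_true = 403 * (1 + 0.317) = 530.751 MPa
epsilon_true = ln(1 + epsilon_eng)
epsilon_true = ln(1 + 0.317) = 0.275356
sigma_true * epsilon_true = 530.751 * 0.275356 = 146.1 MPa


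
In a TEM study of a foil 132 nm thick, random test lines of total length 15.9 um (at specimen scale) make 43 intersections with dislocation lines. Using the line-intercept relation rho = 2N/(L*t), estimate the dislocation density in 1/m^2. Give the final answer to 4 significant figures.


rho = 2N / (L * t)
L = 15.9 um = 1.59e-05 m, t = 132 nm = 1.32e-07 m
rho = 2 * 43 / (1.59e-05 * 1.32e-07)
rho = 4.098e+13 1/m^2


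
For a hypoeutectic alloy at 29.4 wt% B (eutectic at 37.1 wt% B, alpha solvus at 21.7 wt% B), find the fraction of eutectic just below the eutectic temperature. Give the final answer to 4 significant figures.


f_primary = (C_e - C0) / (C_e - C_alpha_max)
f_primary = (37.1 - 29.4) / (37.1 - 21.7)
f_primary = 0.5
f_eutectic = 1 - 0.5 = 0.5


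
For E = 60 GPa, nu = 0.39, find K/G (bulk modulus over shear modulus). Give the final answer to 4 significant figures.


G = E / (2*(1+nu))
G = 60 / (2*(1+0.39)) = 21.5827 GPa
K = E / (3*(1-2*nu))
K = 60 / (3*(1-2*0.39)) = 90.9091 GPa
K/G = 90.9091 / 21.5827 = 4.212


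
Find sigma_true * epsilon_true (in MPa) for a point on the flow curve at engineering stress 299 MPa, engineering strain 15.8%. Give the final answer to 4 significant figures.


sigma_true = sigma_eng * (1 + epsilon_eng)
sigma_true = 299 * (1 + 0.158) = 346.242 MPa
epsilon_true = ln(1 + epsilon_eng)
epsilon_true = ln(1 + 0.158) = 0.146694
sigma_true * epsilon_true = 346.242 * 0.146694 = 50.79 MPa


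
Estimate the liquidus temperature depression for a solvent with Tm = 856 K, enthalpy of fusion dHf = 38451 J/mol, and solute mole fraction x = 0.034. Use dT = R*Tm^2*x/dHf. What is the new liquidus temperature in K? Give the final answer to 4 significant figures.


dT = R*Tm^2*x / dHf
dT = 8.314 * 856^2 * 0.034 / 38451
dT = 5.38677 K
T_new = 856 - 5.38677 = 850.6 K


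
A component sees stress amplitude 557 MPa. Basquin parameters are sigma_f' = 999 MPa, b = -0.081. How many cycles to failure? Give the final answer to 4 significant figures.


sigma_a = sigma_f' * (2*Nf)^b
2*Nf = (sigma_a / sigma_f')^(1/b)
2*Nf = (557 / 999)^(1/-0.081)
2*Nf = 1355.89
Nf = 677.9 cycles


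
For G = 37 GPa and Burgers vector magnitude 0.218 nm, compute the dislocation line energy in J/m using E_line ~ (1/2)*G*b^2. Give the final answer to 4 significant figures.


E = G*b^2/2
b = 0.218 nm = 2.18e-10 m
G = 37 GPa = 3.7e+10 Pa
E = 0.5 * 3.7e+10 * (2.18e-10)^2
E = 8.792e-10 J/m


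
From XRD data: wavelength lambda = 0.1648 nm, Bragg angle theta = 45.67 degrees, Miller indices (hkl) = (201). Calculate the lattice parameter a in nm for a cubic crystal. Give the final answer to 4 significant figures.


d = lambda / (2*sin(theta))
d = 0.1648 / (2*sin(45.67 deg))
d = 0.115192 nm
a = d * sqrt(h^2+k^2+l^2) = 0.115192 * sqrt(5)
a = 0.2576 nm


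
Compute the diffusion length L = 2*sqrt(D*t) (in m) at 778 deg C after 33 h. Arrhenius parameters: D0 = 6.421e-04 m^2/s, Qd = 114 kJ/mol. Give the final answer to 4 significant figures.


Step 1: D = D0 * exp(-Qd/(R*T))
T = 1051.15 K
D = 6.421e-04 * exp(-114e3 / (8.314 * 1051.15)) = 1.38808e-09 m^2/s
Step 2: L = 2*sqrt(D*t)
t = 33 h = 118800 s
L = 2*sqrt(1.38808e-09 * 118800) = 0.02568 m


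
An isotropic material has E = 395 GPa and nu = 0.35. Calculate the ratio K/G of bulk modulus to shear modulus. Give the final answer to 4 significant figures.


G = E / (2*(1+nu))
G = 395 / (2*(1+0.35)) = 146.296 GPa
K = E / (3*(1-2*nu))
K = 395 / (3*(1-2*0.35)) = 438.889 GPa
K/G = 438.889 / 146.296 = 3


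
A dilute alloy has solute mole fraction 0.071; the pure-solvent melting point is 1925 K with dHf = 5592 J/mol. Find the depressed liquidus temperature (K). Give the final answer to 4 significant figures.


dT = R*Tm^2*x / dHf
dT = 8.314 * 1925^2 * 0.071 / 5592
dT = 391.167 K
T_new = 1925 - 391.167 = 1534 K


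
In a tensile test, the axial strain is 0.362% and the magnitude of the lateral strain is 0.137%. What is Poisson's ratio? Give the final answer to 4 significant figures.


nu = -epsilon_lat / epsilon_axial
Lateral strain is contraction (negative), so using magnitudes:
nu = 0.137 / 0.362
nu = 0.3785


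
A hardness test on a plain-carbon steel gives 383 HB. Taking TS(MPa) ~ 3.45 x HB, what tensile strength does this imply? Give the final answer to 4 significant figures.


TS (MPa) = 3.45 * HB
TS = 3.45 * 383
TS = 1321 MPa


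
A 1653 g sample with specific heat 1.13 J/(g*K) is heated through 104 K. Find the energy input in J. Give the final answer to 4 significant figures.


Q = m * cp * dT
Q = 1653 * 1.13 * 104
Q = 194300 J


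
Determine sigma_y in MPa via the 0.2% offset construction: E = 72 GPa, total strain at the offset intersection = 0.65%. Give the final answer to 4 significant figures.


Offset strain = 0.002
Elastic strain at yield = total_strain - offset = 6.5e-03 - 0.002 = 4.5e-03
sigma_y = E * elastic_strain = 72000 * 4.5e-03
sigma_y = 324 MPa


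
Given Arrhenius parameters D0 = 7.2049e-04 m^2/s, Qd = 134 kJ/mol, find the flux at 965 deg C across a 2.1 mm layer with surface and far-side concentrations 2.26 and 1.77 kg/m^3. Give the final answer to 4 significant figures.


Step 1: D = D0 * exp(-Qd/(R*T))
T = 965 + 273.15 = 1238.15 K
D = 7.2049e-04 * exp(-134e3 / (8.314 * 1238.15)) = 1.60058e-09 m^2/s
Step 2: J = D * (C1 - C2) / dx
J = 1.60058e-09 * (2.26 - 1.77) / 2.1e-03
J = 3.735e-07 kg/(m^2*s)


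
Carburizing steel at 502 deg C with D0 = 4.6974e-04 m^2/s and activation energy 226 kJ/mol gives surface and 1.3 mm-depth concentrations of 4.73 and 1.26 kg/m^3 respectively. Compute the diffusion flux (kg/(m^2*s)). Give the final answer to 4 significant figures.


Step 1: D = D0 * exp(-Qd/(R*T))
T = 502 + 273.15 = 775.15 K
D = 4.6974e-04 * exp(-226e3 / (8.314 * 775.15)) = 2.76669e-19 m^2/s
Step 2: J = D * (C1 - C2) / dx
J = 2.76669e-19 * (4.73 - 1.26) / 1.3e-03
J = 7.385e-16 kg/(m^2*s)


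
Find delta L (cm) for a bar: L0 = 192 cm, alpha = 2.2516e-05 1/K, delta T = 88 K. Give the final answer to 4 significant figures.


dL = L0 * alpha * dT
dL = 192 * 2.2516e-05 * 88
dL = 0.3804 cm


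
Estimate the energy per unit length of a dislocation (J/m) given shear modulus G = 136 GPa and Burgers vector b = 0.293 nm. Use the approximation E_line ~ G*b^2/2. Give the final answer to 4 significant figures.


E = G*b^2/2
b = 0.293 nm = 2.93e-10 m
G = 136 GPa = 1.36e+11 Pa
E = 0.5 * 1.36e+11 * (2.93e-10)^2
E = 5.838e-09 J/m


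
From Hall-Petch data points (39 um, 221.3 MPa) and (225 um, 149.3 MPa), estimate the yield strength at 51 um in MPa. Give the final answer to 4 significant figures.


sigma_y = sigma0 + k / sqrt(d)
1/sqrt(d1) = 1/sqrt(3.9e-05) = 160.128;  1/sqrt(d2) = 66.6667
k = (sigma1 - sigma2) / (1/sqrt(d1) - 1/sqrt(d2)) = (221.3 - 149.3) / (160.128 - 66.6667) = 0.770371 MPa*m^0.5
sigma0 = sigma1 - k/sqrt(d1) = 221.3 - 0.770371*160.128 = 97.9419 MPa
sigma_y(d3) = 97.9419 + 0.770371 / sqrt(5.1e-05) = 205.8 MPa


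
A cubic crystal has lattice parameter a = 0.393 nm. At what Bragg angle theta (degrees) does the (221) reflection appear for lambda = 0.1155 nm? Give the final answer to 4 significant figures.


d = a / sqrt(h^2+k^2+l^2)
d = 0.393 / sqrt(9) = 0.131 nm
lambda = 2*d*sin(theta)  =>  sin(theta) = lambda / (2*d)
sin(theta) = 0.1155 / (2 * 0.131) = 0.44084
theta = 26.16 deg


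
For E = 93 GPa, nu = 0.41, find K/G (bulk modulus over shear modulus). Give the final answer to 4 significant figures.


G = E / (2*(1+nu))
G = 93 / (2*(1+0.41)) = 32.9787 GPa
K = E / (3*(1-2*nu))
K = 93 / (3*(1-2*0.41)) = 172.222 GPa
K/G = 172.222 / 32.9787 = 5.222


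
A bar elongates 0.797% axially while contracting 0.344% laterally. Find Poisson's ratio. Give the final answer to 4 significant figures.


nu = -epsilon_lat / epsilon_axial
Lateral strain is contraction (negative), so using magnitudes:
nu = 0.344 / 0.797
nu = 0.4316


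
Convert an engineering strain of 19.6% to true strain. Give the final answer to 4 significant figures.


epsilon_true = ln(1 + epsilon_eng)
epsilon_true = ln(1 + 0.196)
epsilon_true = 0.179


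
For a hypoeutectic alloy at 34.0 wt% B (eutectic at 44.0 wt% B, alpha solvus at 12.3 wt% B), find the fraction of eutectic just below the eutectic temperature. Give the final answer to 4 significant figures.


f_primary = (C_e - C0) / (C_e - C_alpha_max)
f_primary = (44.0 - 34.0) / (44.0 - 12.3)
f_primary = 0.315457
f_eutectic = 1 - 0.315457 = 0.6845


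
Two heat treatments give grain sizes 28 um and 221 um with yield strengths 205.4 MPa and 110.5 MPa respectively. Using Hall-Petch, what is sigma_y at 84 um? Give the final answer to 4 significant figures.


sigma_y = sigma0 + k / sqrt(d)
1/sqrt(d1) = 1/sqrt(2.8e-05) = 188.982;  1/sqrt(d2) = 67.2673
k = (sigma1 - sigma2) / (1/sqrt(d1) - 1/sqrt(d2)) = (205.4 - 110.5) / (188.982 - 67.2673) = 0.779691 MPa*m^0.5
sigma0 = sigma1 - k/sqrt(d1) = 205.4 - 0.779691*188.982 = 58.0523 MPa
sigma_y(d3) = 58.0523 + 0.779691 / sqrt(8.4e-05) = 143.1 MPa


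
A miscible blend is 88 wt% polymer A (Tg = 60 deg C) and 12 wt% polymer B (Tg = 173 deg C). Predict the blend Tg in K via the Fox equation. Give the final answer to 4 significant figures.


1/Tg = w1/Tg1 + w2/Tg2 (in Kelvin)
Tg1 = 333.15 K, Tg2 = 446.15 K
1/Tg = 0.88/333.15 + 0.12/446.15
Tg = 343.6 K


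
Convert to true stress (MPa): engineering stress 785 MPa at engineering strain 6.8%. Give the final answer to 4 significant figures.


sigma_true = sigma_eng * (1 + epsilon_eng)
sigma_true = 785 * (1 + 0.068)
sigma_true = 838.4 MPa


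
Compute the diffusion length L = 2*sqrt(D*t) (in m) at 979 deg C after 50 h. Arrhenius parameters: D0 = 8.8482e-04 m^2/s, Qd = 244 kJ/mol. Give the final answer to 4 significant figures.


Step 1: D = D0 * exp(-Qd/(R*T))
T = 1252.15 K
D = 8.8482e-04 * exp(-244e3 / (8.314 * 1252.15)) = 5.85859e-14 m^2/s
Step 2: L = 2*sqrt(D*t)
t = 50 h = 180000 s
L = 2*sqrt(5.85859e-14 * 180000) = 2.054e-04 m


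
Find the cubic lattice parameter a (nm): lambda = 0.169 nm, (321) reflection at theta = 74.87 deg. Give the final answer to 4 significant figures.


d = lambda / (2*sin(theta))
d = 0.169 / (2*sin(74.87 deg))
d = 0.0875343 nm
a = d * sqrt(h^2+k^2+l^2) = 0.0875343 * sqrt(14)
a = 0.3275 nm


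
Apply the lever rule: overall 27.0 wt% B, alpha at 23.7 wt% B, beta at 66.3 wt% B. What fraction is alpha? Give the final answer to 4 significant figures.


f_alpha = (C_beta - C0) / (C_beta - C_alpha)
f_alpha = (66.3 - 27.0) / (66.3 - 23.7)
f_alpha = 0.9225


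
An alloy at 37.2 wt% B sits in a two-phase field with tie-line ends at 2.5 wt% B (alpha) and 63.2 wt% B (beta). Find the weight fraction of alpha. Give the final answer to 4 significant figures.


f_alpha = (C_beta - C0) / (C_beta - C_alpha)
f_alpha = (63.2 - 37.2) / (63.2 - 2.5)
f_alpha = 0.4283


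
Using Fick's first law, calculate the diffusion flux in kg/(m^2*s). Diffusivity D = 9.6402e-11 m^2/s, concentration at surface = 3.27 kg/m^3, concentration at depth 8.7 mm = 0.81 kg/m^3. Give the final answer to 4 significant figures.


J = -D * (dC/dx) = D * (C1 - C2) / dx
J = 9.6402e-11 * (3.27 - 0.81) / 8.7e-03
J = 2.726e-08 kg/(m^2*s)


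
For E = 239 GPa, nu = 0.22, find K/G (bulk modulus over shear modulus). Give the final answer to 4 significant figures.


G = E / (2*(1+nu))
G = 239 / (2*(1+0.22)) = 97.9508 GPa
K = E / (3*(1-2*nu))
K = 239 / (3*(1-2*0.22)) = 142.262 GPa
K/G = 142.262 / 97.9508 = 1.452


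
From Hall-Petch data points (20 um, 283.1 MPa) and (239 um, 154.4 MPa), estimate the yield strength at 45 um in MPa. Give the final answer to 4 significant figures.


sigma_y = sigma0 + k / sqrt(d)
1/sqrt(d1) = 1/sqrt(2e-05) = 223.607;  1/sqrt(d2) = 64.6846
k = (sigma1 - sigma2) / (1/sqrt(d1) - 1/sqrt(d2)) = (283.1 - 154.4) / (223.607 - 64.6846) = 0.80983 MPa*m^0.5
sigma0 = sigma1 - k/sqrt(d1) = 283.1 - 0.80983*223.607 = 102.016 MPa
sigma_y(d3) = 102.016 + 0.80983 / sqrt(4.5e-05) = 222.7 MPa


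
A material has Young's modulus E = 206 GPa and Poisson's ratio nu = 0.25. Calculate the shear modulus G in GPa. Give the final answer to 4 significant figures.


G = E / (2*(1+nu))
G = 206 / (2*(1+0.25))
G = 82.4 GPa


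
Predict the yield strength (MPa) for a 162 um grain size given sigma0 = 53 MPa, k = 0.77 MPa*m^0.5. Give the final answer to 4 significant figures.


sigma_y = sigma0 + k / sqrt(d)
d = 162 um = 1.62e-04 m
sigma_y = 53 + 0.77 / sqrt(1.62e-04)
sigma_y = 113.5 MPa


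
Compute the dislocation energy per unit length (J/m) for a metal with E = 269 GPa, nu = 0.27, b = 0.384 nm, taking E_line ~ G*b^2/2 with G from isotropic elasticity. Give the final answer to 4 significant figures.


Step 1: G = E / (2*(1+nu))
G = 269 / (2*(1+0.27)) = 105.906 GPa = 1.05906e+11 Pa
Step 2: E_line = G*b^2/2
b = 0.384 nm = 3.84e-10 m
E_line = 0.5 * 1.05906e+11 * (3.84e-10)^2 = 7.808e-09 J/m


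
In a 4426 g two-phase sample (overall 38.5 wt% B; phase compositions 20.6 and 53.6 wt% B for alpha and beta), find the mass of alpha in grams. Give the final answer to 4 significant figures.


f_alpha = (C_beta - C0) / (C_beta - C_alpha)
f_alpha = (53.6 - 38.5) / (53.6 - 20.6) = 0.457576
m_alpha = f_alpha * m_total = 0.457576 * 4426 = 2025 g


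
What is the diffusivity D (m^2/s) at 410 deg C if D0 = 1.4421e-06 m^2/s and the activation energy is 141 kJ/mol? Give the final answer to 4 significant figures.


D = D0 * exp(-Qd / (R*T))
T = 683.15 K
D = 1.4421e-06 * exp(-141e3 / (8.314 * 683.15))
D = 2.385e-17 m^2/s


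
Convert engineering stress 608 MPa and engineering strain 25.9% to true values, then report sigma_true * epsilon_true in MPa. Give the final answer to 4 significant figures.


sigma_true = sigma_eng * (1 + epsilon_eng)
sigma_true = 608 * (1 + 0.259) = 765.472 MPa
epsilon_true = ln(1 + epsilon_eng)
epsilon_true = ln(1 + 0.259) = 0.230318
sigma_true * epsilon_true = 765.472 * 0.230318 = 176.3 MPa


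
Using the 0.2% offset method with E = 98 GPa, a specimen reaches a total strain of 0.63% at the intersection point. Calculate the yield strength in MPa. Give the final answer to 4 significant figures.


Offset strain = 0.002
Elastic strain at yield = total_strain - offset = 6.3e-03 - 0.002 = 4.3e-03
sigma_y = E * elastic_strain = 98000 * 4.3e-03
sigma_y = 421.4 MPa


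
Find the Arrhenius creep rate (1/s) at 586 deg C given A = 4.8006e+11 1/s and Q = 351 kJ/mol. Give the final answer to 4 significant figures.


rate = A * exp(-Q / (R*T))
T = 586 + 273.15 = 859.15 K
rate = 4.8006e+11 * exp(-351e3 / (8.314 * 859.15))
rate = 2.19e-10 1/s


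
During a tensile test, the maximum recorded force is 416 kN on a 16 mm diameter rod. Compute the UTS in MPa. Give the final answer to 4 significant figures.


A0 = pi*(d/2)^2 = pi*(16/2)^2 = 201.062 mm^2
UTS = F_max / A0 = 416*1000 / 201.062
UTS = 2069 MPa


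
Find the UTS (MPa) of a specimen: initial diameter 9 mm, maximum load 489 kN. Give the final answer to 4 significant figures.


A0 = pi*(d/2)^2 = pi*(9/2)^2 = 63.6173 mm^2
UTS = F_max / A0 = 489*1000 / 63.6173
UTS = 7687 MPa


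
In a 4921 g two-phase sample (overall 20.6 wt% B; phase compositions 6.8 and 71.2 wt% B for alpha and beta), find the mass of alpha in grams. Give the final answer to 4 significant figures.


f_alpha = (C_beta - C0) / (C_beta - C_alpha)
f_alpha = (71.2 - 20.6) / (71.2 - 6.8) = 0.785714
m_alpha = f_alpha * m_total = 0.785714 * 4921 = 3867 g


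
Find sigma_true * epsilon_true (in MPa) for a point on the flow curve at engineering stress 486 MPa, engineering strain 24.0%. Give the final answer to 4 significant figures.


sigma_true = sigma_eng * (1 + epsilon_eng)
sigma_true = 486 * (1 + 0.24) = 602.64 MPa
epsilon_true = ln(1 + epsilon_eng)
epsilon_true = ln(1 + 0.24) = 0.215111
sigma_true * epsilon_true = 602.64 * 0.215111 = 129.6 MPa


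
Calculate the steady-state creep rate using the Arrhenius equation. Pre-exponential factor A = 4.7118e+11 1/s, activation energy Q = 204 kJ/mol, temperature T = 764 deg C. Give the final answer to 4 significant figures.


rate = A * exp(-Q / (R*T))
T = 764 + 273.15 = 1037.15 K
rate = 4.7118e+11 * exp(-204e3 / (8.314 * 1037.15))
rate = 25.04 1/s


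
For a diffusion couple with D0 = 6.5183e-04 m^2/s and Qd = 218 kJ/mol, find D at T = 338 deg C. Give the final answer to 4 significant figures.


D = D0 * exp(-Qd / (R*T))
T = 611.15 K
D = 6.5183e-04 * exp(-218e3 / (8.314 * 611.15))
D = 1.517e-22 m^2/s


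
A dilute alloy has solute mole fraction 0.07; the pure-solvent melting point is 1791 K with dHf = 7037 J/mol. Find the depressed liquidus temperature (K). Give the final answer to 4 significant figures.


dT = R*Tm^2*x / dHf
dT = 8.314 * 1791^2 * 0.07 / 7037
dT = 265.284 K
T_new = 1791 - 265.284 = 1526 K


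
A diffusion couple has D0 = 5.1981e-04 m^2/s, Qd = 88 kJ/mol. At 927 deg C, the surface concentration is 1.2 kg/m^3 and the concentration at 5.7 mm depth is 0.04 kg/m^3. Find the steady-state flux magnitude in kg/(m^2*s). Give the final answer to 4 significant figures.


Step 1: D = D0 * exp(-Qd/(R*T))
T = 927 + 273.15 = 1200.15 K
D = 5.1981e-04 * exp(-88e3 / (8.314 * 1200.15)) = 7.68502e-08 m^2/s
Step 2: J = D * (C1 - C2) / dx
J = 7.68502e-08 * (1.2 - 0.04) / 5.7e-03
J = 1.564e-05 kg/(m^2*s)
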